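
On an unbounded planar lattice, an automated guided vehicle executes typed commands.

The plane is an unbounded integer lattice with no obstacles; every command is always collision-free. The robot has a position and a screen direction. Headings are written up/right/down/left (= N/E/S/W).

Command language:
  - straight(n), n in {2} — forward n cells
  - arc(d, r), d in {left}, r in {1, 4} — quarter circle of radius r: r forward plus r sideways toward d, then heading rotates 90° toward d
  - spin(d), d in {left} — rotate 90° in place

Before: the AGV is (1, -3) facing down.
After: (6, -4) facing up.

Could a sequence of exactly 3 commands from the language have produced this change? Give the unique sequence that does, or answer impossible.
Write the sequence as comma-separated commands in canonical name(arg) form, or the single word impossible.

key: order matters: swapping arc(left, 4) and straight(2) lands elsewhere
from: (1, -3) facing down
1. arc(left, 4) → (5, -7) facing right
2. arc(left, 1) → (6, -6) facing up
3. straight(2) → (6, -4) facing up
uniquely the one of 64 3-step routes that fits.

arc(left, 4), arc(left, 1), straight(2)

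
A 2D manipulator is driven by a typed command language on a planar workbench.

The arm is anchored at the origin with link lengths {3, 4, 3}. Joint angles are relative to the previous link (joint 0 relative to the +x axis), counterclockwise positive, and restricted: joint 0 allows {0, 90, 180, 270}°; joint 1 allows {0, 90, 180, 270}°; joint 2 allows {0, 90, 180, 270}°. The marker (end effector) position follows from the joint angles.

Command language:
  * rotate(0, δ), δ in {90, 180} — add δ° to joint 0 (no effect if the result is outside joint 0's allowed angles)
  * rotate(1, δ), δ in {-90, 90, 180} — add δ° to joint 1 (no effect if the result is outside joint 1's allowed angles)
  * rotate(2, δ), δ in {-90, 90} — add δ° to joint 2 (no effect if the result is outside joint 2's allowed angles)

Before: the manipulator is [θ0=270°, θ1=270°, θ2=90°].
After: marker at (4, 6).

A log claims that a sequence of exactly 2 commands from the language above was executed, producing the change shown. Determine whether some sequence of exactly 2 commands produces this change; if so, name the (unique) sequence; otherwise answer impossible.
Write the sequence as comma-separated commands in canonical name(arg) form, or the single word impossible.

initial: [θ0=270°, θ1=270°, θ2=90°]
[1] after rotate(0, 90): [θ0=0°, θ1=270°, θ2=90°]
[2] after rotate(0, 90): [θ0=90°, θ1=270°, θ2=90°]
uniquely the one of 49 2-step routes that fits.

rotate(0, 90), rotate(0, 90)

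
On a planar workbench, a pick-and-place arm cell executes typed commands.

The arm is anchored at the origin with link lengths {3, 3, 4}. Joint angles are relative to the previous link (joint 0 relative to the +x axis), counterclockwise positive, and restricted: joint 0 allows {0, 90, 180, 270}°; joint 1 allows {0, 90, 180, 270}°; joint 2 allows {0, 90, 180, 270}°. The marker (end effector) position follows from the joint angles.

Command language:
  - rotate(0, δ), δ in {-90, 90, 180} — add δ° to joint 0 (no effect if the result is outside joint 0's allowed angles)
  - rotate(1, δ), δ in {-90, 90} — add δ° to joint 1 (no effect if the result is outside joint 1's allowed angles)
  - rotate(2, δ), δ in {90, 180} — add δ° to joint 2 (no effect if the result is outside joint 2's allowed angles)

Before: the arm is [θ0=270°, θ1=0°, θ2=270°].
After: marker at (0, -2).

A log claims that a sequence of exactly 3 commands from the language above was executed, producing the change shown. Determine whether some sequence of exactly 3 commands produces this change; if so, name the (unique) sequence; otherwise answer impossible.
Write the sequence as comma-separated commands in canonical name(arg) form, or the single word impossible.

initial: [θ0=270°, θ1=0°, θ2=270°]
1. rotate(2, 90) → [θ0=270°, θ1=0°, θ2=0°]
2. rotate(2, 90) → [θ0=270°, θ1=0°, θ2=90°]
3. rotate(2, 90) → [θ0=270°, θ1=0°, θ2=180°]
no other 3-command option fits: unique.

rotate(2, 90), rotate(2, 90), rotate(2, 90)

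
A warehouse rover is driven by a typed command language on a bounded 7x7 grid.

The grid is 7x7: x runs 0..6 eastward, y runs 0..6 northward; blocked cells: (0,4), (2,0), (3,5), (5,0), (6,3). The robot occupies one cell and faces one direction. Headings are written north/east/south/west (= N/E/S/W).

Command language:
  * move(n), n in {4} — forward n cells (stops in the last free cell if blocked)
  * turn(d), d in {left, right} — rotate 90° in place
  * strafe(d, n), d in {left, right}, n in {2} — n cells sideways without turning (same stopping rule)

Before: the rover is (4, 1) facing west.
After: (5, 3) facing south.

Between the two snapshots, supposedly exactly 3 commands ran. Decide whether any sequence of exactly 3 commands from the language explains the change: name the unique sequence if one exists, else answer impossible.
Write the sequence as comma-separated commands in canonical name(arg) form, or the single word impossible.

strafe(right, 2), turn(left), strafe(left, 2)

key: running strafe(left, 2) before strafe(right, 2) would end elsewhere — order is forced
start: (4, 1) facing west
1. strafe(right, 2) → (4, 3) facing west
2. turn(left) → (4, 3) facing south
3. strafe(left, 2) → (5, 3) facing south
uniquely the one of 125 3-step routes that fits.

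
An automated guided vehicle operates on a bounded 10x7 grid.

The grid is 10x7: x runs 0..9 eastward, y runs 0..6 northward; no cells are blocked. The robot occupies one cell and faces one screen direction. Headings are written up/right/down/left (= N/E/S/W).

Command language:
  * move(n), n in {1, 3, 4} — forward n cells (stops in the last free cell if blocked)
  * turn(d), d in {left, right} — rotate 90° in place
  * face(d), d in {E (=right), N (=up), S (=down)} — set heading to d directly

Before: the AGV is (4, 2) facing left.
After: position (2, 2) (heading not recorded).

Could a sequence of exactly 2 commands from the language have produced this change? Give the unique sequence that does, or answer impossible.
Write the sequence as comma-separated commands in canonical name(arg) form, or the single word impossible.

initial: (4, 2) facing left
t=1 move(1) ⇒ (3, 2) facing left
t=2 move(1) ⇒ (2, 2) facing left
all 64 alternatives checked — unique.

move(1), move(1)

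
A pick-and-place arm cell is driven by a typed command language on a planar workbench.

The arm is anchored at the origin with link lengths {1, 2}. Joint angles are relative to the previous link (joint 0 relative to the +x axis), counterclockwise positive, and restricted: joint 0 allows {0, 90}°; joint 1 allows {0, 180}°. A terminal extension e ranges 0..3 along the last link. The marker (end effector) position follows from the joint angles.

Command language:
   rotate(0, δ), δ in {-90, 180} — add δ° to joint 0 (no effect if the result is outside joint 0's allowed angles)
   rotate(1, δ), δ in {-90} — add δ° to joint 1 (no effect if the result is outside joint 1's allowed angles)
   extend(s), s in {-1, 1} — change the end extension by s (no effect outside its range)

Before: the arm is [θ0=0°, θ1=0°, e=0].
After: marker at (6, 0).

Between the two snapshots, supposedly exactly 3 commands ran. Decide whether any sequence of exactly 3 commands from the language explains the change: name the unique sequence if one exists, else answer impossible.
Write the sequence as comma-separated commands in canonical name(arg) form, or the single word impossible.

extend(1), extend(1), extend(1)

initial: [θ0=0°, θ1=0°, e=0]
1. extend(1) → [θ0=0°, θ1=0°, e=1]
2. extend(1) → [θ0=0°, θ1=0°, e=2]
3. extend(1) → [θ0=0°, θ1=0°, e=3]
no other 3-command option fits: unique.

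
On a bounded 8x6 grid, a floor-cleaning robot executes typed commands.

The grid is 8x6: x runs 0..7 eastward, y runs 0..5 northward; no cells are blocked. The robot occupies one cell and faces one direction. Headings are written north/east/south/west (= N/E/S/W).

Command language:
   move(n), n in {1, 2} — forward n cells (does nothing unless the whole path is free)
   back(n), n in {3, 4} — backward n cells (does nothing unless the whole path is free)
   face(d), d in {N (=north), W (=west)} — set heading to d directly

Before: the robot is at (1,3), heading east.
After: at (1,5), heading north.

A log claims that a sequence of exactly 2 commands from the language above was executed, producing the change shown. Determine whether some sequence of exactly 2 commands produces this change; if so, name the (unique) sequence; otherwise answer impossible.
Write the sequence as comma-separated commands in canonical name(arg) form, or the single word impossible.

face(N), move(2)

key: order matters: swapping face(N) and move(2) lands elsewhere
begin: at (1,3), heading east
t=1 face(N) ⇒ at (1,3), heading north
t=2 move(2) ⇒ at (1,5), heading north
all 36 alternatives checked — unique.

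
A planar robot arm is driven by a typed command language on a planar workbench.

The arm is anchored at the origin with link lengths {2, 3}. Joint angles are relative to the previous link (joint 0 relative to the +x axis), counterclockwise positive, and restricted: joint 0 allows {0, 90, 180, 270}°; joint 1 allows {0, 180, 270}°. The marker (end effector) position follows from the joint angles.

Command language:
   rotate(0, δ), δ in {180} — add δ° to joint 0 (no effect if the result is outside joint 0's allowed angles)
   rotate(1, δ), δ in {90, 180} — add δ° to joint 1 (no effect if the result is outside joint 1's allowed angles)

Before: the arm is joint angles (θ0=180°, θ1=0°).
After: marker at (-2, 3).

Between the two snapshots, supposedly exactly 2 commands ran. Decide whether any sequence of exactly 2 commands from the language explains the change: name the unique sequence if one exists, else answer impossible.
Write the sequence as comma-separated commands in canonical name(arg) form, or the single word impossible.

rotate(1, 180), rotate(1, 90)

key: running rotate(1, 90) before rotate(1, 180) would end elsewhere — order is forced
from: joint angles (θ0=180°, θ1=0°)
1. rotate(1, 180) → joint angles (θ0=180°, θ1=180°)
2. rotate(1, 90) → joint angles (θ0=180°, θ1=270°)
no other 2-command option fits: unique.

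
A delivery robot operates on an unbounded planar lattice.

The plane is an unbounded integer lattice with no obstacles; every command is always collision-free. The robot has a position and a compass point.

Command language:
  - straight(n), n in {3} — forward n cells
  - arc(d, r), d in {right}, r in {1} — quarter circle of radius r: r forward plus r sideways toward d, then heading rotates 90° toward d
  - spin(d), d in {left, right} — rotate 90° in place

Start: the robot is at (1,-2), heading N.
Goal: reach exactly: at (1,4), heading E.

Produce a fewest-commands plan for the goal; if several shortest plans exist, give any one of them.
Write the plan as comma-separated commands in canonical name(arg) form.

straight(3), straight(3), spin(right)

begin: at (1,-2), heading N
step 1 (straight(3)): at (1,1), heading N
step 2 (straight(3)): at (1,4), heading N
step 3 (spin(right)): at (1,4), heading E
nothing shorter than 3 reaches the goal.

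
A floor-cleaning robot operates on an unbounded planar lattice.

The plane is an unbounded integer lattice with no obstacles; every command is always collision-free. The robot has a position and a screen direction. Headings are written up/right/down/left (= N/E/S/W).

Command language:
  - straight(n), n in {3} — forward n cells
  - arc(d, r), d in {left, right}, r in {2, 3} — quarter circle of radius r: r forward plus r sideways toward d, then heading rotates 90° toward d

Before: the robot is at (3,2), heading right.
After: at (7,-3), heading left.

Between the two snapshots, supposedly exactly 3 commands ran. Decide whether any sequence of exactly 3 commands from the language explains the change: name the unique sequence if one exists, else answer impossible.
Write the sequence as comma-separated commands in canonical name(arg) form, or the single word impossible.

straight(3), arc(right, 3), arc(right, 2)

key: position moved to (7,-3) AND the heading swung to W — translation plus rotation needed
begin: at (3,2), heading right
t=1 straight(3) ⇒ at (6,2), heading right
t=2 arc(right, 3) ⇒ at (9,-1), heading down
t=3 arc(right, 2) ⇒ at (7,-3), heading left
no rival 3-sequence matches.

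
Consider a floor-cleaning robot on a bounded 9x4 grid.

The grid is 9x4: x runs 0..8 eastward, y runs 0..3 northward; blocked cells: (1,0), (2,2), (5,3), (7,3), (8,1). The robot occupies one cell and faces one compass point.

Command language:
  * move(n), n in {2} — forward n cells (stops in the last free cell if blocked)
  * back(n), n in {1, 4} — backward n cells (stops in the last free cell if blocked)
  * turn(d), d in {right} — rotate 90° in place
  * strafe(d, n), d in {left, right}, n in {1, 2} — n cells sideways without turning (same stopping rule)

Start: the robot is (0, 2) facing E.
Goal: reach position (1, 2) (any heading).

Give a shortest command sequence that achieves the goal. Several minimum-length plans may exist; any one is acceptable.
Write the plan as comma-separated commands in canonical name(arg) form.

move(2)

from: (0, 2) facing E
[1] after move(2): (1, 2) facing E
minimal: 1 command(s), checked below 1.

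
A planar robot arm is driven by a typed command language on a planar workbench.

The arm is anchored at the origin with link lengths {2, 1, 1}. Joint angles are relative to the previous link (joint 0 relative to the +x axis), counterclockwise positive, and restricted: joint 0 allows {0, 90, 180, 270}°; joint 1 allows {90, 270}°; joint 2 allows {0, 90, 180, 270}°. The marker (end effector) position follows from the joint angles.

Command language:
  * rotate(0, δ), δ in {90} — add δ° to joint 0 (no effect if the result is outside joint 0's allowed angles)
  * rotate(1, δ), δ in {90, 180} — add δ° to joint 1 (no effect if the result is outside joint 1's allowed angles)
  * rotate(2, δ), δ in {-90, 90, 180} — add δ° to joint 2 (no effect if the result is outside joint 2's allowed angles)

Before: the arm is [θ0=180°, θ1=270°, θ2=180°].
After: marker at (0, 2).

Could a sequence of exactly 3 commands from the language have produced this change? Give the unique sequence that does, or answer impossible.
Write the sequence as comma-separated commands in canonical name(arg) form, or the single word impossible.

start: [θ0=180°, θ1=270°, θ2=180°]
[1] after rotate(0, 90): [θ0=270°, θ1=270°, θ2=180°]
[2] after rotate(0, 90): [θ0=0°, θ1=270°, θ2=180°]
[3] after rotate(0, 90): [θ0=90°, θ1=270°, θ2=180°]
uniquely the one of 216 3-step routes that fits.

rotate(0, 90), rotate(0, 90), rotate(0, 90)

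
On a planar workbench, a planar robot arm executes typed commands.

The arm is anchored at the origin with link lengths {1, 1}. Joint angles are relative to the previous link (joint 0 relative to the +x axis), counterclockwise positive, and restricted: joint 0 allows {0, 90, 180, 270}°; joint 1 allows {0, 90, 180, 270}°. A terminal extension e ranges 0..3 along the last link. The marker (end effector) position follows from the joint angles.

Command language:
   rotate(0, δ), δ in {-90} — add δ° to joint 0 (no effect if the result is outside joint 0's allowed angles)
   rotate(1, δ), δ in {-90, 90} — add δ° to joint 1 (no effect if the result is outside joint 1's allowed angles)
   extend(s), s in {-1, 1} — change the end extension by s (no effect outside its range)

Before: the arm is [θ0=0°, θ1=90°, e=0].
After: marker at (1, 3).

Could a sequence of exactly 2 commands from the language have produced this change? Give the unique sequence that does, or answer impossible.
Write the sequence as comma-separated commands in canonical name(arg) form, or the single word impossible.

from: [θ0=0°, θ1=90°, e=0]
1. extend(1) → [θ0=0°, θ1=90°, e=1]
2. extend(1) → [θ0=0°, θ1=90°, e=2]
no other 2-command option fits: unique.

extend(1), extend(1)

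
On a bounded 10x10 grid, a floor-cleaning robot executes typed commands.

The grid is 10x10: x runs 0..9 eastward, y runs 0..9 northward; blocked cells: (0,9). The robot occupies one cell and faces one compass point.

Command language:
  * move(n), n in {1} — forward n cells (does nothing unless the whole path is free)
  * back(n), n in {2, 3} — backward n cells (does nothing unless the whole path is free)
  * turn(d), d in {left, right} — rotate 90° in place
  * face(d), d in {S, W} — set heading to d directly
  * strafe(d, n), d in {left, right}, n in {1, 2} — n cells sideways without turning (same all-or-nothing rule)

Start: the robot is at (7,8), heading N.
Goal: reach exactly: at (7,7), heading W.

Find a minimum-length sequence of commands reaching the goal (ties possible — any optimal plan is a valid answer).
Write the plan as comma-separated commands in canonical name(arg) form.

face(W), strafe(left, 1)

begin: at (7,8), heading N
t=1 face(W) ⇒ at (7,8), heading W
t=2 strafe(left, 1) ⇒ at (7,7), heading W
minimal: 2 command(s), checked below 2.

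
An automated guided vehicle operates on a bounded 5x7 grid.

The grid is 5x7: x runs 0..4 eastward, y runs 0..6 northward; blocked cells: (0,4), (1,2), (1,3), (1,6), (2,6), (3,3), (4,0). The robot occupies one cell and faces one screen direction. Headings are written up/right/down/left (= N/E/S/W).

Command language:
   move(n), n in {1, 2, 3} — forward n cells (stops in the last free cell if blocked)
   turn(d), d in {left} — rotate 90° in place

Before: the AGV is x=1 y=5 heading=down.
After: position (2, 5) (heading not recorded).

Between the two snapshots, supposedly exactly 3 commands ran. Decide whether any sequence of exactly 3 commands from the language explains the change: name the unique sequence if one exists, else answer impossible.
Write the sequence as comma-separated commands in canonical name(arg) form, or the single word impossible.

turn(left), move(1), turn(left)

initial: x=1 y=5 heading=down
t=1 turn(left) ⇒ x=1 y=5 heading=right
t=2 move(1) ⇒ x=2 y=5 heading=right
t=3 turn(left) ⇒ x=2 y=5 heading=up
no rival 3-sequence matches.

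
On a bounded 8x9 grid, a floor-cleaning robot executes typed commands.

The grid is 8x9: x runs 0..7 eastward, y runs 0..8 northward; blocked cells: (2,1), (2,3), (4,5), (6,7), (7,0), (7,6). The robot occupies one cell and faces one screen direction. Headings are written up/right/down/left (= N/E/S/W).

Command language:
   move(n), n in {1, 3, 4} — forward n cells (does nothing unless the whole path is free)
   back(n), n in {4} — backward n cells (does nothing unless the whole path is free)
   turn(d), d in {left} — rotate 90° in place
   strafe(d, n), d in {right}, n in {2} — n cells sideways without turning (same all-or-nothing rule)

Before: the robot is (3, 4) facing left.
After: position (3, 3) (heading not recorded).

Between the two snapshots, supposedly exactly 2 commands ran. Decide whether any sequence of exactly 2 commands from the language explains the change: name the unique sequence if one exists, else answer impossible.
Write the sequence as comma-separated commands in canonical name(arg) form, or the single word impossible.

key: order matters: swapping turn(left) and move(1) lands elsewhere
initial: (3, 4) facing left
t=1 turn(left) ⇒ (3, 4) facing down
t=2 move(1) ⇒ (3, 3) facing down
uniquely the one of 36 2-step routes that fits.

turn(left), move(1)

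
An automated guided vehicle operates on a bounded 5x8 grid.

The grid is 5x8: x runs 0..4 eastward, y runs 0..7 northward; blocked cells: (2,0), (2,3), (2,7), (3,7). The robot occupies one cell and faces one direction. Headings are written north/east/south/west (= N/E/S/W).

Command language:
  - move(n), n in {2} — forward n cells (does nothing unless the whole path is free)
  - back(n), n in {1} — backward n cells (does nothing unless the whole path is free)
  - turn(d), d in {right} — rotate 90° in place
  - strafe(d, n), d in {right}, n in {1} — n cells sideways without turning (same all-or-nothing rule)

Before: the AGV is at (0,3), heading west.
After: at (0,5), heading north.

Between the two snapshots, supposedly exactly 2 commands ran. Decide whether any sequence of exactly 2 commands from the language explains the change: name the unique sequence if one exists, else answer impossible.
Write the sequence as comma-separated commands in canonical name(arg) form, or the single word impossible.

turn(right), move(2)

key: order matters: swapping turn(right) and move(2) lands elsewhere
initial: at (0,3), heading west
[1] after turn(right): at (0,3), heading north
[2] after move(2): at (0,5), heading north
uniquely the one of 16 2-step routes that fits.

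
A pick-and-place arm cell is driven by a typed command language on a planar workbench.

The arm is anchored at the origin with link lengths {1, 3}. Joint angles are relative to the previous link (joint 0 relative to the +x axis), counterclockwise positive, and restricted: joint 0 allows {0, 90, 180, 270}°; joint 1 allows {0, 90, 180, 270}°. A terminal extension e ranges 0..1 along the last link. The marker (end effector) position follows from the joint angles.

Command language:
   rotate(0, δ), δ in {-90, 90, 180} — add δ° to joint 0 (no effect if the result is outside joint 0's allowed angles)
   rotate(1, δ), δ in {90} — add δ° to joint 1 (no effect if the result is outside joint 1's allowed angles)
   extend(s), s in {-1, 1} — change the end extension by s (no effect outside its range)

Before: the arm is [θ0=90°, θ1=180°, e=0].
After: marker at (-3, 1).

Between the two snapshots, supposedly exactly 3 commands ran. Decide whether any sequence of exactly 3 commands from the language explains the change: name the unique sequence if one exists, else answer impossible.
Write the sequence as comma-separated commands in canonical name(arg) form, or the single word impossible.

rotate(1, 90), rotate(1, 90), rotate(1, 90)

begin: [θ0=90°, θ1=180°, e=0]
step 1 (rotate(1, 90)): [θ0=90°, θ1=270°, e=0]
step 2 (rotate(1, 90)): [θ0=90°, θ1=0°, e=0]
step 3 (rotate(1, 90)): [θ0=90°, θ1=90°, e=0]
no rival 3-sequence matches.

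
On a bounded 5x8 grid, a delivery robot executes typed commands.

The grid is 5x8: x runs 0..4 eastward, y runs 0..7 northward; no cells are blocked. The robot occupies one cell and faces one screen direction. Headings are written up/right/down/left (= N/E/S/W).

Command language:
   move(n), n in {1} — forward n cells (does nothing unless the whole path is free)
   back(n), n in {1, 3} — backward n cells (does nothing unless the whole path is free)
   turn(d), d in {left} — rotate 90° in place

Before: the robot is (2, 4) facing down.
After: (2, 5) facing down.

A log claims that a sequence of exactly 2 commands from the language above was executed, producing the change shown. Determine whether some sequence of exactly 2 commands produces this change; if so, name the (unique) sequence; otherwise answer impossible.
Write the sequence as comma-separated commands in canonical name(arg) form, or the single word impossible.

back(1), back(3)

key: running back(3) before back(1) would end elsewhere — order is forced
t0: (2, 4) facing down
t=1 back(1) ⇒ (2, 5) facing down
t=2 back(3) ⇒ (2, 5) facing down
uniquely the one of 16 2-step routes that fits.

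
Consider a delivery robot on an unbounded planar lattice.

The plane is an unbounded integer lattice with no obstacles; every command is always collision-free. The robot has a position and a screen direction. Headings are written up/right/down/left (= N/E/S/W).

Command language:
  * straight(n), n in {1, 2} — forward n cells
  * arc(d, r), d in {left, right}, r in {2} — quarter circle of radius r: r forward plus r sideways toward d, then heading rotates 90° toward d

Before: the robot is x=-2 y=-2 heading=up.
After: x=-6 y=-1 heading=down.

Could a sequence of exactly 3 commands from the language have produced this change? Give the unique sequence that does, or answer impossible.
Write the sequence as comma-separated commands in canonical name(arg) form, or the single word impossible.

key: running arc(left, 2) before straight(1) would end elsewhere — order is forced
from: x=-2 y=-2 heading=up
1. straight(1) → x=-2 y=-1 heading=up
2. arc(left, 2) → x=-4 y=1 heading=left
3. arc(left, 2) → x=-6 y=-1 heading=down
uniquely the one of 64 3-step routes that fits.

straight(1), arc(left, 2), arc(left, 2)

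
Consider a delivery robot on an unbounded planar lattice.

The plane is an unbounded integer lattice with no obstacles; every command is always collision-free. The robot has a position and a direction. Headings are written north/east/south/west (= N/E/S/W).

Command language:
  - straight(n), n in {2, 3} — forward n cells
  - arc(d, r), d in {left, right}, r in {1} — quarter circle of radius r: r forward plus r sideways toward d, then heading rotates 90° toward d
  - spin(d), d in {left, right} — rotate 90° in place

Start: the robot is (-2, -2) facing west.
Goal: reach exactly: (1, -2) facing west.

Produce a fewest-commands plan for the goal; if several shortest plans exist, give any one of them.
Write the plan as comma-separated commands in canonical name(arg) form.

from: (-2, -2) facing west
t=1 arc(right, 1) ⇒ (-3, -1) facing north
t=2 arc(right, 1) ⇒ (-2, 0) facing east
t=3 straight(3) ⇒ (1, 0) facing east
t=4 arc(right, 1) ⇒ (2, -1) facing south
t=5 arc(right, 1) ⇒ (1, -2) facing west
shorter routes all fall short; 5 is best.

arc(right, 1), arc(right, 1), straight(3), arc(right, 1), arc(right, 1)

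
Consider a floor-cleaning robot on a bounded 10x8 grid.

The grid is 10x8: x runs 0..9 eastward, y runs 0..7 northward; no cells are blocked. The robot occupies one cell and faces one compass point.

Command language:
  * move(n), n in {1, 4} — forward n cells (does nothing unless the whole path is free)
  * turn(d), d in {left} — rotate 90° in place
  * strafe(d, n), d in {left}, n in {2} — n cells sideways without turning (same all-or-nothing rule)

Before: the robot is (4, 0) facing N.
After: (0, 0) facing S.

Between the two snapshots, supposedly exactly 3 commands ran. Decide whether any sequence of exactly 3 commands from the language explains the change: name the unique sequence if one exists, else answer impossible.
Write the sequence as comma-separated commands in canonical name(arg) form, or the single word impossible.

key: cell and facing (now S) both changed — the 3 commands mix motion and turning
begin: (4, 0) facing N
t=1 turn(left) ⇒ (4, 0) facing W
t=2 move(4) ⇒ (0, 0) facing W
t=3 turn(left) ⇒ (0, 0) facing S
all 64 alternatives checked — unique.

turn(left), move(4), turn(left)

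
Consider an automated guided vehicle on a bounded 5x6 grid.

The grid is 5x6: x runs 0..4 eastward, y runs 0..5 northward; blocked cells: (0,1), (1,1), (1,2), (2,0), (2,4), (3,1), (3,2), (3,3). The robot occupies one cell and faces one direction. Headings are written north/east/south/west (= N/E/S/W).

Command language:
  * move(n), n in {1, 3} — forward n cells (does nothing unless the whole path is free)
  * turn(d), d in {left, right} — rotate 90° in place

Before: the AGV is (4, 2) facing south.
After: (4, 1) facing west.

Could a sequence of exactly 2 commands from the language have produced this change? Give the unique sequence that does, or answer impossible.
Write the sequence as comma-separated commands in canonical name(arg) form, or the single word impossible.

move(1), turn(right)

key: order matters: swapping move(1) and turn(right) lands elsewhere
start: (4, 2) facing south
[1] after move(1): (4, 1) facing south
[2] after turn(right): (4, 1) facing west
no other 2-command option fits: unique.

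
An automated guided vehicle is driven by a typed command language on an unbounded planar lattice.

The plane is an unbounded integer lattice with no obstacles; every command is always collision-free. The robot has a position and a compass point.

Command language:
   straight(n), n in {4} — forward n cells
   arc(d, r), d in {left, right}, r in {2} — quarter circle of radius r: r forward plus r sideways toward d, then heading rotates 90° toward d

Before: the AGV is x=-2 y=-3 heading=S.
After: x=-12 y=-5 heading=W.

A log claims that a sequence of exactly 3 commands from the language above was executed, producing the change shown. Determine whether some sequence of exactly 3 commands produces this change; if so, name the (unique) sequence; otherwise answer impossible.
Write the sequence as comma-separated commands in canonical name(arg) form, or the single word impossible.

key: cell and facing (now W) both changed — the 3 commands mix motion and turning
from: x=-2 y=-3 heading=S
step 1 (arc(right, 2)): x=-4 y=-5 heading=W
step 2 (straight(4)): x=-8 y=-5 heading=W
step 3 (straight(4)): x=-12 y=-5 heading=W
all 27 alternatives checked — unique.

arc(right, 2), straight(4), straight(4)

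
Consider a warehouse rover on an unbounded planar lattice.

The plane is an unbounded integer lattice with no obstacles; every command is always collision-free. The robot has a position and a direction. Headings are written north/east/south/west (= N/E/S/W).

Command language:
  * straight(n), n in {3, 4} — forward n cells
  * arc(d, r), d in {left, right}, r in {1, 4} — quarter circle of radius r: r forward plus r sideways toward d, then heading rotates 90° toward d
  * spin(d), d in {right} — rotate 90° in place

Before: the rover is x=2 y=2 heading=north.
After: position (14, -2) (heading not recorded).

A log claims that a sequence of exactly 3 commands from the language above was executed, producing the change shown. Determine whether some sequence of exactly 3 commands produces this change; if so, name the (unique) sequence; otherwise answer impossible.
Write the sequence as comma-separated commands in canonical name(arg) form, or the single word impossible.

key: order matters: swapping arc(right, 4) and arc(left, 4) lands elsewhere
from: x=2 y=2 heading=north
step 1 (arc(right, 4)): x=6 y=6 heading=east
step 2 (arc(right, 4)): x=10 y=2 heading=south
step 3 (arc(left, 4)): x=14 y=-2 heading=east
all 343 alternatives checked — unique.

arc(right, 4), arc(right, 4), arc(left, 4)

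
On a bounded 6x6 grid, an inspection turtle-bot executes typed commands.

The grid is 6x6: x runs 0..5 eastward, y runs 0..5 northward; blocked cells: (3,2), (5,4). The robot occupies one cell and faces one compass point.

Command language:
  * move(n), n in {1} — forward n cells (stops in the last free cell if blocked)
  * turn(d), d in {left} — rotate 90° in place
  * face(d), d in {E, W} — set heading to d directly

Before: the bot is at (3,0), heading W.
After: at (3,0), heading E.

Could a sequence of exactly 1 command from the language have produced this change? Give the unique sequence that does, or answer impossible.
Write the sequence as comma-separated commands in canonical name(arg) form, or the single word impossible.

key: (3,0) unchanged — the single command moves nothing
start: at (3,0), heading W
1. face(E) → at (3,0), heading E
all 4 alternatives checked — unique.

face(E)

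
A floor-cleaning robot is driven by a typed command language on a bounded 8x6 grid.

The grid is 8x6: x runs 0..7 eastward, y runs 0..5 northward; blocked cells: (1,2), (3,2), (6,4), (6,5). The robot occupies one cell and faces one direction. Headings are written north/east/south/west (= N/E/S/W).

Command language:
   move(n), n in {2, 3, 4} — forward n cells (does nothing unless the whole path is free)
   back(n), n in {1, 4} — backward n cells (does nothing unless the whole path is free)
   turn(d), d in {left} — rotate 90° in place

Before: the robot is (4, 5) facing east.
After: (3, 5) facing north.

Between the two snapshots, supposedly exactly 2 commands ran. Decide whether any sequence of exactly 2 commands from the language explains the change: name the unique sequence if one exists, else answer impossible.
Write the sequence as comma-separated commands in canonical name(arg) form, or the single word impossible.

back(1), turn(left)

key: running turn(left) before back(1) would end elsewhere — order is forced
begin: (4, 5) facing east
1. back(1) → (3, 5) facing east
2. turn(left) → (3, 5) facing north
no other 2-command option fits: unique.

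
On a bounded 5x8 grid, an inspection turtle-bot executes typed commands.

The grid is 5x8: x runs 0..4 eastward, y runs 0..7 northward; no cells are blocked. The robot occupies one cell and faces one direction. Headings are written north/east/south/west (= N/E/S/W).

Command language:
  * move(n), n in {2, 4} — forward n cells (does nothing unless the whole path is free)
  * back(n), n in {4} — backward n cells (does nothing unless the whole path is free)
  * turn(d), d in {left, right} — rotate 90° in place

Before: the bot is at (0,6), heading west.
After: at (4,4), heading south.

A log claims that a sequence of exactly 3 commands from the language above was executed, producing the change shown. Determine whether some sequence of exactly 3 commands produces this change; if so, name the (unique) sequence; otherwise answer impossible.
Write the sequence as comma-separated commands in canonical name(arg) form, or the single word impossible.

key: running move(2) before back(4) would end elsewhere — order is forced
from: at (0,6), heading west
[1] after back(4): at (4,6), heading west
[2] after turn(left): at (4,6), heading south
[3] after move(2): at (4,4), heading south
all 125 alternatives checked — unique.

back(4), turn(left), move(2)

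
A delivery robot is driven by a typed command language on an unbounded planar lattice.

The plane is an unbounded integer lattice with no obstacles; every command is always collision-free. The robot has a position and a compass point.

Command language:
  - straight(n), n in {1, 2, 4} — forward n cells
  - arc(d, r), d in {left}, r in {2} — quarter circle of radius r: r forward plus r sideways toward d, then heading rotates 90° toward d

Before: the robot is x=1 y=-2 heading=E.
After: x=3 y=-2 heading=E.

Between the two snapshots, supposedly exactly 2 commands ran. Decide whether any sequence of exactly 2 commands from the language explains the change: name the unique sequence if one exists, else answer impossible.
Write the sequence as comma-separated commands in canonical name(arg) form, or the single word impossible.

straight(1), straight(1)

key: heading stays E — no command in the sequence turns
t0: x=1 y=-2 heading=E
t=1 straight(1) ⇒ x=2 y=-2 heading=E
t=2 straight(1) ⇒ x=3 y=-2 heading=E
no other 2-command option fits: unique.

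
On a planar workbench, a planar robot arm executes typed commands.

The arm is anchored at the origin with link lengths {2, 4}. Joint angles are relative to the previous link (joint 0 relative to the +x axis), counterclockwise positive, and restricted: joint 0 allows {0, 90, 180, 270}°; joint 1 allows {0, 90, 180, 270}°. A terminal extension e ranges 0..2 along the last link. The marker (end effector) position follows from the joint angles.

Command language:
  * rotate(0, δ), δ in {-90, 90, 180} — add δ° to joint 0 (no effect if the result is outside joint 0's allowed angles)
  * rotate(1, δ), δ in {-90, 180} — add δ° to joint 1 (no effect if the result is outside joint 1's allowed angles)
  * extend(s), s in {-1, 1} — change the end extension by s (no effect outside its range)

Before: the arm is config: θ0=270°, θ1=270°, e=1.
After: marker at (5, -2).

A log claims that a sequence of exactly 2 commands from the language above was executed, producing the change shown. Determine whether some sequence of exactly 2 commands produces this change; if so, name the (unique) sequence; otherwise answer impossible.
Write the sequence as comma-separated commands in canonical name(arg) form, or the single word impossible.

rotate(1, -90), rotate(1, -90)

from: config: θ0=270°, θ1=270°, e=1
t=1 rotate(1, -90) ⇒ config: θ0=270°, θ1=180°, e=1
t=2 rotate(1, -90) ⇒ config: θ0=270°, θ1=90°, e=1
all 49 alternatives checked — unique.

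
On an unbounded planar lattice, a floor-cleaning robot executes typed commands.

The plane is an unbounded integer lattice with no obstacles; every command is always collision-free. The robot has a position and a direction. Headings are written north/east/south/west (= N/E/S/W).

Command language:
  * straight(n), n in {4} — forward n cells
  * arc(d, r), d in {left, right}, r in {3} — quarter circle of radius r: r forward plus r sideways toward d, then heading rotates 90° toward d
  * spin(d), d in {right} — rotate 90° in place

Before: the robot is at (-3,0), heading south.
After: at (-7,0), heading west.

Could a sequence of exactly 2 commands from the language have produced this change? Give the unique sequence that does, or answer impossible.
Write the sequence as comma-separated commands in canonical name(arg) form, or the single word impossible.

spin(right), straight(4)

key: order matters: swapping spin(right) and straight(4) lands elsewhere
start: at (-3,0), heading south
1. spin(right) → at (-3,0), heading west
2. straight(4) → at (-7,0), heading west
no rival 2-sequence matches.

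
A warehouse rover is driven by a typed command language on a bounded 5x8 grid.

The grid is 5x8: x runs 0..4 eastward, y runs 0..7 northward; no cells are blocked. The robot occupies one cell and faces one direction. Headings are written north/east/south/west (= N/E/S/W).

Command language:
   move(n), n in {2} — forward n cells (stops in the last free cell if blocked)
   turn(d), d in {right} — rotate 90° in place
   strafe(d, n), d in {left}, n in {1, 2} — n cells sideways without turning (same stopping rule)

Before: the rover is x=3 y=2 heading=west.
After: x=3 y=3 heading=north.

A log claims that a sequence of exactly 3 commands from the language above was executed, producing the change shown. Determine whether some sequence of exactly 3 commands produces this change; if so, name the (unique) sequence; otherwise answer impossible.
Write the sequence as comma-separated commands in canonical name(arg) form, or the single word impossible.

key: order matters: swapping strafe(left, 1) and move(2) lands elsewhere
start: x=3 y=2 heading=west
step 1 (strafe(left, 1)): x=3 y=1 heading=west
step 2 (turn(right)): x=3 y=1 heading=north
step 3 (move(2)): x=3 y=3 heading=north
no other 3-command option fits: unique.

strafe(left, 1), turn(right), move(2)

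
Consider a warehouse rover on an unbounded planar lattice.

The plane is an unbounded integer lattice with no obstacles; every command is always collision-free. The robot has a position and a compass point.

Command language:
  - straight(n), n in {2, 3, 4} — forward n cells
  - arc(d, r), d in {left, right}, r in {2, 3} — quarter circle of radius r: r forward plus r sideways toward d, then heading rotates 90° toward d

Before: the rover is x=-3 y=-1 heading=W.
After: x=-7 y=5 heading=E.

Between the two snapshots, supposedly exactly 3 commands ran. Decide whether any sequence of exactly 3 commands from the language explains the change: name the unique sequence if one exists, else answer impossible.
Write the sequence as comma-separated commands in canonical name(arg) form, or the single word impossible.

key: cell and facing (now E) both changed — the 3 commands mix motion and turning
start: x=-3 y=-1 heading=W
step 1 (straight(4)): x=-7 y=-1 heading=W
step 2 (arc(right, 3)): x=-10 y=2 heading=N
step 3 (arc(right, 3)): x=-7 y=5 heading=E
uniquely the one of 343 3-step routes that fits.

straight(4), arc(right, 3), arc(right, 3)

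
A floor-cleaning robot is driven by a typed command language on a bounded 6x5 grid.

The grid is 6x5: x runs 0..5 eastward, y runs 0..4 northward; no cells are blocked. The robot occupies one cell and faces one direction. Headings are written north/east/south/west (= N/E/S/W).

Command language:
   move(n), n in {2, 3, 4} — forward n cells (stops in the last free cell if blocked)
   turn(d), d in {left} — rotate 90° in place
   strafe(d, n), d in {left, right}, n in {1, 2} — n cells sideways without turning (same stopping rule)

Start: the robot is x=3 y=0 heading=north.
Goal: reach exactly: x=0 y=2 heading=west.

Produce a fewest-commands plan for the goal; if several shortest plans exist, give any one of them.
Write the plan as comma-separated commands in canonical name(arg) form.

from: x=3 y=0 heading=north
step 1 (turn(left)): x=3 y=0 heading=west
step 2 (move(4)): x=0 y=0 heading=west
step 3 (strafe(right, 2)): x=0 y=2 heading=west
minimal: 3 command(s), checked below 3.

turn(left), move(4), strafe(right, 2)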